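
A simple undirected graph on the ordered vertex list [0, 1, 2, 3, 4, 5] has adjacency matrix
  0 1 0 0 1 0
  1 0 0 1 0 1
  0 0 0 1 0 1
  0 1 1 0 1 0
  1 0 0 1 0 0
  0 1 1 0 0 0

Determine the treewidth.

A width-2 tree decomposition is:
Bags: B1 = {0, 1, 4}  B2 = {1, 3, 4}  B3 = {1, 3, 5}  B4 = {2, 3, 5}
Tree: B1–B2, B2–B3, B3–B4
The largest bag has 3 vertices, giving width 2; this decomposition certifies tw(G) ≤ 2. For the lower bound, G contains the cycle 0–4–3–1–0, so G is not a forest; only forests have treewidth ≤ 1, hence tw(G) ≥ 2. The upper and lower bounds meet at 2, so that is the treewidth.

2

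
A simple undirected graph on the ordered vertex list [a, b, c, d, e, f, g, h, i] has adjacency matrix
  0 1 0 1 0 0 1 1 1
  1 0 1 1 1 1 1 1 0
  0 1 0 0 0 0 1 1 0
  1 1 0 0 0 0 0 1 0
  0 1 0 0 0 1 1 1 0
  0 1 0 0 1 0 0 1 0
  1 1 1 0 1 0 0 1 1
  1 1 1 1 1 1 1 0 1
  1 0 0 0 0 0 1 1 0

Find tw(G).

A width-3 tree decomposition is:
Bags: B1 = {a, b, d, h}  B2 = {a, b, g, h}  B3 = {b, e, g, h}  B4 = {b, c, g, h}  B5 = {a, g, h, i}  B6 = {b, e, f, h}
Tree: B1–B2, B2–B3, B3–B4, B2–B5, B3–B6
The largest bag has 4 vertices, giving width 3; this decomposition certifies tw(G) ≤ 3. For the lower bound, the 4 vertices {a, b, d, h} are pairwise adjacent, and any tree decomposition puts a clique entirely inside one bag — forcing width ≥ 3. The upper and lower bounds meet at 3, so that is the treewidth.

3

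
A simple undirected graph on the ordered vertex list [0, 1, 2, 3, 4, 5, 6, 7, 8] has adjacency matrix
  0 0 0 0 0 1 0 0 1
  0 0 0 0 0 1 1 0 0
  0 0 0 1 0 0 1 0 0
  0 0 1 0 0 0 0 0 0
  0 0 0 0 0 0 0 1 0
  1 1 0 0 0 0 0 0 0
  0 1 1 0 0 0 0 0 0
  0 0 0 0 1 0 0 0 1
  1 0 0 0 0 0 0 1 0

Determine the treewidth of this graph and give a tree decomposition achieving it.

Treewidth 1.
Bags: B1 = {2, 3}  B2 = {2, 6}  B3 = {1, 6}  B4 = {1, 5}  B5 = {0, 5}  B6 = {0, 8}  B7 = {7, 8}  B8 = {4, 7}
Tree: B1–B2, B2–B3, B3–B4, B4–B5, B5–B6, B6–B7, B7–B8

Every bag has size at most 2, so the width is 2 − 1 = 1 and tw(G) ≤ 1. G has an edge, so its treewidth is at least 1. Therefore the treewidth is 1.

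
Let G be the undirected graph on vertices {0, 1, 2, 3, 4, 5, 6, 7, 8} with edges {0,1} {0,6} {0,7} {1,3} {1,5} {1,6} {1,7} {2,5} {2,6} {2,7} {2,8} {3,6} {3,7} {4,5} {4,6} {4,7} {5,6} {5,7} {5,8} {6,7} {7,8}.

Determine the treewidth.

3

A width-3 tree decomposition is:
Bags: B1 = {1, 5, 6, 7}  B2 = {4, 5, 6, 7}  B3 = {1, 3, 6, 7}  B4 = {0, 1, 6, 7}  B5 = {2, 5, 6, 7}  B6 = {2, 5, 7, 8}
Tree: B1–B2, B1–B3, B1–B4, B1–B5, B5–B6
Each bag holds 4 vertices, so the decomposition has width 3, which upper-bounds the treewidth. Conversely, {2, 5, 7, 8} is a clique of size 4, and the vertices of any clique must share a bag in every tree decomposition; so some bag has ≥ 4 vertices and tw(G) ≥ 3. Therefore the treewidth is 3.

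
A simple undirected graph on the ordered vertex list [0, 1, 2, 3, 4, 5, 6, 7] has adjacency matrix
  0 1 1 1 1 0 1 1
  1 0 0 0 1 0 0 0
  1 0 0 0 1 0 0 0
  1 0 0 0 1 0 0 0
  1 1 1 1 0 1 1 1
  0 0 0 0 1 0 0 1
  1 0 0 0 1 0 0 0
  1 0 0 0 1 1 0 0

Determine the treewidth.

A width-2 tree decomposition is:
Bags: B1 = {0, 3, 4}  B2 = {0, 2, 4}  B3 = {0, 1, 4}  B4 = {0, 4, 7}  B5 = {4, 5, 7}  B6 = {0, 4, 6}
Tree: B1–B2, B1–B3, B3–B4, B4–B5, B3–B6
Every bag has size at most 3, so the width is 3 − 1 = 2 and tw(G) ≤ 2. For the lower bound, the 3 vertices {0, 1, 4} are pairwise adjacent, and any tree decomposition puts a clique entirely inside one bag — forcing width ≥ 2. Combining the bounds, tw(G) = 2.

2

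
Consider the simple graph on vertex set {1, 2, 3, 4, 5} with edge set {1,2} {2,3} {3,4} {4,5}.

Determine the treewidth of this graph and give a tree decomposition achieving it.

Each bag holds 2 vertices, so the decomposition has width 1, which upper-bounds the treewidth. Since G has at least one edge (e.g. 5–4), it is not an edgeless graph, so tw(G) ≥ 1. Combining the bounds, tw(G) = 1.

Treewidth 1.
One optimal decomposition is:
Bags: B1 = {4, 5}  B2 = {3, 4}  B3 = {2, 3}  B4 = {1, 2}
Tree: B1–B2, B2–B3, B3–B4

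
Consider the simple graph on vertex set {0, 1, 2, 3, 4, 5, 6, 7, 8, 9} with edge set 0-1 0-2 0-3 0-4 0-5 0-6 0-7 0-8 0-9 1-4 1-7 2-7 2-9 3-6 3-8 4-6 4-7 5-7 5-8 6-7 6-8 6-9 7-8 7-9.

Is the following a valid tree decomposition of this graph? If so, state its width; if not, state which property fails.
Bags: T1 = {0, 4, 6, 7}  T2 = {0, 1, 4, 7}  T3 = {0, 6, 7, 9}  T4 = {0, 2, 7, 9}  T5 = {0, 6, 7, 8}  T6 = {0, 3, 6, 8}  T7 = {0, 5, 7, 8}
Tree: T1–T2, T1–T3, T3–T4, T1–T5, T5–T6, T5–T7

Every vertex of G appears in some bag (union = {0, 1, 2, 3, 4, 5, 6, 7, 8, 9}); every edge is covered by a bag; and for each vertex v the set of bags containing v is connected in the bag tree. The decomposition is therefore valid. The largest bag has 4 vertices, so the width is 3.

Yes; width 3.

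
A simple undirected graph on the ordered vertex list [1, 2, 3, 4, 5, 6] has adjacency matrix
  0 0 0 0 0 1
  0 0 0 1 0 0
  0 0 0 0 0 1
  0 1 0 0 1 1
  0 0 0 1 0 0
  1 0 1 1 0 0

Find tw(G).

1

A width-1 tree decomposition is:
Bags: B1 = {4, 6}  B2 = {1, 6}  B3 = {3, 6}  B4 = {4, 5}  B5 = {2, 4}
Tree: B1–B2, B1–B3, B1–B4, B1–B5
The largest bag has 2 vertices, giving width 1; this decomposition certifies tw(G) ≤ 1. Since G has at least one edge (e.g. 6–4), it is not an edgeless graph, so tw(G) ≥ 1. Hence tw(G) = 1 exactly.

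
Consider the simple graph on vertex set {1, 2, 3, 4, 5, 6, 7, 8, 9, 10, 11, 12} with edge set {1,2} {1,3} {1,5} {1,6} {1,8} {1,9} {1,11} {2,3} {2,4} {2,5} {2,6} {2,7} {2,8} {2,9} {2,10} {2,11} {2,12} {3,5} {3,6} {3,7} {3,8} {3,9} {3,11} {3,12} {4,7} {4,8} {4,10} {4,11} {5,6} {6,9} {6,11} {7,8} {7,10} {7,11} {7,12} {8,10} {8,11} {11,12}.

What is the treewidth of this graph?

4

A width-4 tree decomposition is:
Bags: B1 = {1, 2, 3, 8, 11}  B2 = {1, 2, 3, 6, 11}  B3 = {1, 2, 3, 6, 9}  B4 = {2, 3, 7, 8, 11}  B5 = {2, 4, 7, 8, 11}  B6 = {1, 2, 3, 5, 6}  B7 = {2, 3, 7, 11, 12}  B8 = {2, 4, 7, 8, 10}
Tree: B1–B2, B2–B3, B1–B4, B4–B5, B3–B6, B4–B7, B5–B8
Each bag holds 5 vertices, so the decomposition has width 4, which upper-bounds the treewidth. For the lower bound, the 5 vertices {2, 4, 7, 8, 10} are pairwise adjacent, and any tree decomposition puts a clique entirely inside one bag — forcing width ≥ 4. Combining the bounds, tw(G) = 4.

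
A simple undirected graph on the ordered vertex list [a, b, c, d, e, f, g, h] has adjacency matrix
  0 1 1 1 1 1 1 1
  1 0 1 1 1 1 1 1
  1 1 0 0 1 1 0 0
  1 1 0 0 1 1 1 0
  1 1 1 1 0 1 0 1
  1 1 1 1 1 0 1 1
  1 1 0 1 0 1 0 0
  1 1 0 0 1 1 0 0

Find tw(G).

A width-4 tree decomposition is:
Bags: B1 = {a, b, e, f, h}  B2 = {a, b, d, e, f}  B3 = {a, b, d, f, g}  B4 = {a, b, c, e, f}
Tree: B1–B2, B2–B3, B2–B4
Every bag has size at most 5, so the width is 5 − 1 = 4 and tw(G) ≤ 4. On the other hand G contains the 5-clique {a, b, d, f, g}. A clique must lie in a single bag of any decomposition, so no decomposition can have width below 4. Hence tw(G) = 4 exactly.

4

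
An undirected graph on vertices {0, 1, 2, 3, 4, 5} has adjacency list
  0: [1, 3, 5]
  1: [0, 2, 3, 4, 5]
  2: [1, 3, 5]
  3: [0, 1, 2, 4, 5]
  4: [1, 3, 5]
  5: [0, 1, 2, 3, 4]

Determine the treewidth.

3

A width-3 tree decomposition is:
Bags: B1 = {1, 3, 4, 5}  B2 = {1, 2, 3, 5}  B3 = {0, 1, 3, 5}
Tree: B1–B2, B1–B3
The largest bag has 4 vertices, giving width 3; this decomposition certifies tw(G) ≤ 3. Conversely, {0, 1, 3, 5} is a clique of size 4, and the vertices of any clique must share a bag in every tree decomposition; so some bag has ≥ 4 vertices and tw(G) ≥ 3. Combining the bounds, tw(G) = 3.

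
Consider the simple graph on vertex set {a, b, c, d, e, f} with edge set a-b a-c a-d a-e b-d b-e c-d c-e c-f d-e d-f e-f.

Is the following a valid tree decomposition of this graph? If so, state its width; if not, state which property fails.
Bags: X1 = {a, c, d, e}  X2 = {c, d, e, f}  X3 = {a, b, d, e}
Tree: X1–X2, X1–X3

Yes; width 3.

Vertex coverage: the bags together contain {a, b, c, d, e, f}, the full vertex set. Edge coverage: each edge of G has both endpoints in at least one bag. Running intersection: for every vertex, the bags containing it form a connected subtree. All three properties hold, so this is a valid tree decomposition of width max|bag| − 1 = 3, and hence tw(G) ≤ 3.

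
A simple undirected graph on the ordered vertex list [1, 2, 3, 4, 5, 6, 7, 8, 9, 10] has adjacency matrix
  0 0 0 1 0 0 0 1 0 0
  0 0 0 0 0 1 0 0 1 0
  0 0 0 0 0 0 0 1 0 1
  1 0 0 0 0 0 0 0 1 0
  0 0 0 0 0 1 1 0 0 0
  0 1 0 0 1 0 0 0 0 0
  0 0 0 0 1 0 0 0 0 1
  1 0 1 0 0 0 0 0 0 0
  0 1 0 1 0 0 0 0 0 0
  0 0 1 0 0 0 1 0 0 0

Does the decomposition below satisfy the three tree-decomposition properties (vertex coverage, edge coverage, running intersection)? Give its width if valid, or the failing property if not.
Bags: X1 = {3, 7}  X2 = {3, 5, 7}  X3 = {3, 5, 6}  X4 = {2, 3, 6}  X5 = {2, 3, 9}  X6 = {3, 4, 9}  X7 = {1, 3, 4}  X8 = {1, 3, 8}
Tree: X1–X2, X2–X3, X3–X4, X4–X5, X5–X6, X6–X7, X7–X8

No — vertex 10 appears in no bag.

A tree decomposition must satisfy three properties: every vertex lies in some bag; for every edge, both endpoints lie together in some bag; and for every vertex, the bags containing it form a connected subtree. Here vertex 10 appears in no bag, so the decomposition is invalid.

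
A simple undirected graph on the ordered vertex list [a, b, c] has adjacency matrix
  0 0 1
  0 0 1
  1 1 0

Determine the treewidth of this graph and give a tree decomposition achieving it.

Each bag holds 2 vertices, so the decomposition has width 1, which upper-bounds the treewidth. G has an edge, so its treewidth is at least 1. Therefore the treewidth is 1.

Treewidth 1.
One optimal decomposition is:
Bags: B1 = {a, c}  B2 = {b, c}
Tree: B1–B2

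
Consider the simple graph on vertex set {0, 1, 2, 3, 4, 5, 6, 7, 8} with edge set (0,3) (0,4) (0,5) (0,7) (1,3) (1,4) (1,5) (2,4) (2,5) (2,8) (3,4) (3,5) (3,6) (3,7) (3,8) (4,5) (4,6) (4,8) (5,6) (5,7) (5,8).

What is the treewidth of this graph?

3

A width-3 tree decomposition is:
Bags: B1 = {1, 3, 4, 5}  B2 = {0, 3, 4, 5}  B3 = {3, 4, 5, 6}  B4 = {0, 3, 5, 7}  B5 = {3, 4, 5, 8}  B6 = {2, 4, 5, 8}
Tree: B1–B2, B2–B3, B2–B4, B2–B5, B5–B6
Each bag holds 4 vertices, so the decomposition has width 3, which upper-bounds the treewidth. On the other hand G contains the 4-clique {2, 4, 5, 8}. A clique must lie in a single bag of any decomposition, so no decomposition can have width below 3. Hence tw(G) = 3 exactly.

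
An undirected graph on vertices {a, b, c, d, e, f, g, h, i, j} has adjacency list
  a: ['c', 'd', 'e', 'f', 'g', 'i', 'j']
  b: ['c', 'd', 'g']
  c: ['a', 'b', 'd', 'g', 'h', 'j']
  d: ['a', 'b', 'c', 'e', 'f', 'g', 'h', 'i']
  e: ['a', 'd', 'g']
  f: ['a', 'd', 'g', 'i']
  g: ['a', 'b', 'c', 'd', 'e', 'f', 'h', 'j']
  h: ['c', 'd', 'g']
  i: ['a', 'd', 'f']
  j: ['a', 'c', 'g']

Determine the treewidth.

A width-3 tree decomposition is:
Bags: B1 = {a, d, f, g}  B2 = {a, d, f, i}  B3 = {a, c, d, g}  B4 = {a, d, e, g}  B5 = {b, c, d, g}  B6 = {a, c, g, j}  B7 = {c, d, g, h}
Tree: B1–B2, B1–B3, B1–B4, B3–B5, B3–B6, B5–B7
Each bag holds 4 vertices, so the decomposition has width 3, which upper-bounds the treewidth. Conversely, {a, d, e, g} is a clique of size 4, and the vertices of any clique must share a bag in every tree decomposition; so some bag has ≥ 4 vertices and tw(G) ≥ 3. The upper and lower bounds meet at 3, so that is the treewidth.

3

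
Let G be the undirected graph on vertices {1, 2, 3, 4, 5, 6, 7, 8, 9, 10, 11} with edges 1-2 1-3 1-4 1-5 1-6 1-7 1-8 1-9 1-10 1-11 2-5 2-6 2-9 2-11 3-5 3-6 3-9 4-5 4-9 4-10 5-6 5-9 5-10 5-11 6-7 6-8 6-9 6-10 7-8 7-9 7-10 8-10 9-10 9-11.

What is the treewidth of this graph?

A width-4 tree decomposition is:
Bags: B1 = {1, 2, 5, 9, 11}  B2 = {1, 2, 5, 6, 9}  B3 = {1, 3, 5, 6, 9}  B4 = {1, 5, 6, 9, 10}  B5 = {1, 6, 7, 9, 10}  B6 = {1, 6, 7, 8, 10}  B7 = {1, 4, 5, 9, 10}
Tree: B1–B2, B2–B3, B2–B4, B4–B5, B5–B6, B4–B7
The largest bag has 5 vertices, giving width 4; this decomposition certifies tw(G) ≤ 4. Conversely, {1, 6, 7, 8, 10} is a clique of size 5, and the vertices of any clique must share a bag in every tree decomposition; so some bag has ≥ 5 vertices and tw(G) ≥ 4. Therefore the treewidth is 4.

4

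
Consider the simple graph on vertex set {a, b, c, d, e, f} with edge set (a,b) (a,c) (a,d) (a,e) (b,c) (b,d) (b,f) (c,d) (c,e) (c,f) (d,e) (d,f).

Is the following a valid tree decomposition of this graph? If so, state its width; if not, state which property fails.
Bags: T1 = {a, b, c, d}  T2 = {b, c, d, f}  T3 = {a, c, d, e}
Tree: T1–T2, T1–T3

Vertex coverage: the bags together contain {a, b, c, d, e, f}, the full vertex set. Edge coverage: each edge of G has both endpoints in at least one bag. Running intersection: for every vertex, the bags containing it form a connected subtree. All three properties hold, so this is a valid tree decomposition of width max|bag| − 1 = 3, and hence tw(G) ≤ 3.

Yes; width 3.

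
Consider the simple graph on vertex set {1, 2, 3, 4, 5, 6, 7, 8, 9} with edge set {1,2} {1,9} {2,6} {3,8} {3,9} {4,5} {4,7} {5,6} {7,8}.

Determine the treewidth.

2

A width-2 tree decomposition is:
Bags: B1 = {1, 2, 9}  B2 = {2, 3, 9}  B3 = {2, 3, 8}  B4 = {2, 7, 8}  B5 = {2, 4, 7}  B6 = {2, 4, 5}  B7 = {2, 5, 6}
Tree: B1–B2, B2–B3, B3–B4, B4–B5, B5–B6, B6–B7
The largest bag has 3 vertices, giving width 2; this decomposition certifies tw(G) ≤ 2. The edges 2–1–9–3–8–7–4–5–6–2 form a cycle, so G is not a tree and its treewidth is at least 2. Hence tw(G) = 2 exactly.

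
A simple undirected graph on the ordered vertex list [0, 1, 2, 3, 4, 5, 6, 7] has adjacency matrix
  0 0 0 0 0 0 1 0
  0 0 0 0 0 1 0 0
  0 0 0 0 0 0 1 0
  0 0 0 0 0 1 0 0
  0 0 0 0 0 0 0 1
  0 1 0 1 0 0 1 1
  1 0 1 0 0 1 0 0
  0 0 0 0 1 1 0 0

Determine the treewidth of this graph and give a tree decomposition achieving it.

Treewidth 1.
Bags: B1 = {2, 6}  B2 = {0, 6}  B3 = {5, 6}  B4 = {1, 5}  B5 = {3, 5}  B6 = {5, 7}  B7 = {4, 7}
Tree: B1–B2, B2–B3, B3–B4, B4–B5, B3–B6, B6–B7

Each bag holds 2 vertices, so the decomposition has width 1, which upper-bounds the treewidth. G has an edge, so its treewidth is at least 1. Combining the bounds, tw(G) = 1.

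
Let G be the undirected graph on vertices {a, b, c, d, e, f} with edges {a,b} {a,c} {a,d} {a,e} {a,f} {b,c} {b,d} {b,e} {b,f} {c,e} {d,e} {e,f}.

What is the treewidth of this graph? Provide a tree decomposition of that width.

Treewidth 3.
One such decomposition:
Bags: B1 = {a, b, d, e}  B2 = {a, b, c, e}  B3 = {a, b, e, f}
Tree: B1–B2, B1–B3

Each bag holds 4 vertices, so the decomposition has width 3, which upper-bounds the treewidth. For the lower bound, the 4 vertices {a, b, d, e} are pairwise adjacent, and any tree decomposition puts a clique entirely inside one bag — forcing width ≥ 3. Combining the bounds, tw(G) = 3.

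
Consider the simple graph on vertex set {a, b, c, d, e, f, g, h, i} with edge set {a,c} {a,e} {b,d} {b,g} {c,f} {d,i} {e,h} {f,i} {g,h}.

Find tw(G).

A width-2 tree decomposition is:
Bags: B1 = {c, f, i}  B2 = {a, c, i}  B3 = {a, e, i}  B4 = {e, h, i}  B5 = {g, h, i}  B6 = {b, g, i}  B7 = {b, d, i}
Tree: B1–B2, B2–B3, B3–B4, B4–B5, B5–B6, B6–B7
Every bag has size at most 3, so the width is 3 − 1 = 2 and tw(G) ≤ 2. The edges i–f–c–a–e–h–g–b–d–i form a cycle, so G is not a tree and its treewidth is at least 2. Combining the bounds, tw(G) = 2.

2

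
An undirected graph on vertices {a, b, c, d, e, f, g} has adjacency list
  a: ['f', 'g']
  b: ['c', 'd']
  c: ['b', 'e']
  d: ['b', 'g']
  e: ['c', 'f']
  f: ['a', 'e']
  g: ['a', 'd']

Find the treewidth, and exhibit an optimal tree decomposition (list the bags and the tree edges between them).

The largest bag has 3 vertices, giving width 2; this decomposition certifies tw(G) ≤ 2. Since g–a–f–e–c–b–d–g is a cycle in G, G is not acyclic. Forests are exactly the graphs of treewidth ≤ 1, so tw(G) ≥ 2. Hence tw(G) = 2 exactly.

Treewidth 2.
One such decomposition:
Bags: B1 = {a, f, g}  B2 = {e, f, g}  B3 = {c, e, g}  B4 = {b, c, g}  B5 = {b, d, g}
Tree: B1–B2, B2–B3, B3–B4, B4–B5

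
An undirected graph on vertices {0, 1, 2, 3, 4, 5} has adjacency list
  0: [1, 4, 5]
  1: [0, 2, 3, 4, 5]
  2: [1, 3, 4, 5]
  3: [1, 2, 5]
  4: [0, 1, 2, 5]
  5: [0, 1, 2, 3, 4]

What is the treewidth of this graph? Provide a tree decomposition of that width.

Every bag has size at most 4, so the width is 4 − 1 = 3 and tw(G) ≤ 3. On the other hand G contains the 4-clique {0, 1, 4, 5}. A clique must lie in a single bag of any decomposition, so no decomposition can have width below 3. Combining the bounds, tw(G) = 3.

Treewidth 3.
One such decomposition:
Bags: B1 = {1, 2, 4, 5}  B2 = {1, 2, 3, 5}  B3 = {0, 1, 4, 5}
Tree: B1–B2, B1–B3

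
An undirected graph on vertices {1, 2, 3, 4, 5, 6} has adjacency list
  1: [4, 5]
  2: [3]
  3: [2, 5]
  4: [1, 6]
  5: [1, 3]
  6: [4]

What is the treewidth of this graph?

A width-1 tree decomposition is:
Bags: B1 = {4, 6}  B2 = {1, 4}  B3 = {1, 5}  B4 = {3, 5}  B5 = {2, 3}
Tree: B1–B2, B2–B3, B3–B4, B4–B5
The largest bag has 2 vertices, giving width 1; this decomposition certifies tw(G) ≤ 1. Since G has at least one edge (e.g. 6–4), it is not an edgeless graph, so tw(G) ≥ 1. Combining the bounds, tw(G) = 1.

1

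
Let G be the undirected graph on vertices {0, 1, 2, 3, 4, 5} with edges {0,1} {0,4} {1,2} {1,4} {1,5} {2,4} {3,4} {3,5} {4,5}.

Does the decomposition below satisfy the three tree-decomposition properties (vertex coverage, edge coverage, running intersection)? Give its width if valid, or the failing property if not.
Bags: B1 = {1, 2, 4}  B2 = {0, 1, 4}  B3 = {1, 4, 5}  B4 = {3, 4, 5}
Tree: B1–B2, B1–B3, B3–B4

Vertex coverage: the bags together contain {0, 1, 2, 3, 4, 5}, the full vertex set. Edge coverage: each edge of G has both endpoints in at least one bag. Running intersection: for every vertex, the bags containing it form a connected subtree. All three properties hold, so this is a valid tree decomposition of width max|bag| − 1 = 2, and hence tw(G) ≤ 2.

Yes; width 2.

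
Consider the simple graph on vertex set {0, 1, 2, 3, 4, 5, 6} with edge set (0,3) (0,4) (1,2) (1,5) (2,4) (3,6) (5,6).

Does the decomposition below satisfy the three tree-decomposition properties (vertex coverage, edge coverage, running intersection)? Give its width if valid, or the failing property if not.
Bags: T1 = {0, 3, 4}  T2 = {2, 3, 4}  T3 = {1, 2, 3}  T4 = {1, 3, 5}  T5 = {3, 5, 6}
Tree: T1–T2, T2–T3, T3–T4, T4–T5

Every vertex of G appears in some bag (union = {0, 1, 2, 3, 4, 5, 6}); every edge is covered by a bag; and for each vertex v the set of bags containing v is connected in the bag tree. The decomposition is therefore valid. The largest bag has 3 vertices, so the width is 2.

Yes; width 2.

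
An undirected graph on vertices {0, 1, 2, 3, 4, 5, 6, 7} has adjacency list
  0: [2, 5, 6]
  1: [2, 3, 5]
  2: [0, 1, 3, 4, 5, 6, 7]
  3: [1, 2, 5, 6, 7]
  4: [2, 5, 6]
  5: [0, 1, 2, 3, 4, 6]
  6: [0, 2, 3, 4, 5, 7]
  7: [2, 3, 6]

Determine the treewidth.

A width-3 tree decomposition is:
Bags: B1 = {2, 3, 6, 7}  B2 = {2, 3, 5, 6}  B3 = {2, 4, 5, 6}  B4 = {1, 2, 3, 5}  B5 = {0, 2, 5, 6}
Tree: B1–B2, B2–B3, B2–B4, B2–B5
Every bag has size at most 4, so the width is 4 − 1 = 3 and tw(G) ≤ 3. For the lower bound, the 4 vertices {1, 2, 3, 5} are pairwise adjacent, and any tree decomposition puts a clique entirely inside one bag — forcing width ≥ 3. Therefore the treewidth is 3.

3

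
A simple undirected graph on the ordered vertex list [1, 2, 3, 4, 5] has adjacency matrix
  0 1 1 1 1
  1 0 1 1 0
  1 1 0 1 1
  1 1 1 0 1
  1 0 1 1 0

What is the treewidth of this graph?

3

A width-3 tree decomposition is:
Bags: B1 = {1, 3, 4, 5}  B2 = {1, 2, 3, 4}
Tree: B1–B2
The largest bag has 4 vertices, giving width 3; this decomposition certifies tw(G) ≤ 3. For the lower bound, the 4 vertices {1, 2, 3, 4} are pairwise adjacent, and any tree decomposition puts a clique entirely inside one bag — forcing width ≥ 3. Therefore the treewidth is 3.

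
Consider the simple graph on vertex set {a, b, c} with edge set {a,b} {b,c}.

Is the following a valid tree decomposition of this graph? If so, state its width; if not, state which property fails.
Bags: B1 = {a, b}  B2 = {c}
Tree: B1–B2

No — edge (b,c) lies in no bag.

A tree decomposition must satisfy three properties: every vertex lies in some bag; for every edge, both endpoints lie together in some bag; and for every vertex, the bags containing it form a connected subtree. Here edge (b,c) lies in no bag, so the decomposition is invalid.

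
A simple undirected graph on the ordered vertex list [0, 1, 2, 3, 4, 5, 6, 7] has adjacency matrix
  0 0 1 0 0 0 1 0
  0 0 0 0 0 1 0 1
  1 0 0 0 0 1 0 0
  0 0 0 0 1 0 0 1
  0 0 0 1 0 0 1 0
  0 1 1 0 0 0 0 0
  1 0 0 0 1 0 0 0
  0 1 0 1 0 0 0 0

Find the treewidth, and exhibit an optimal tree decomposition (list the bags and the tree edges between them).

The largest bag has 3 vertices, giving width 2; this decomposition certifies tw(G) ≤ 2. For the lower bound, G contains the cycle 5–1–7–3–4–6–0–2–5, so G is not a forest; only forests have treewidth ≤ 1, hence tw(G) ≥ 2. Combining the bounds, tw(G) = 2.

Treewidth 2.
One such decomposition:
Bags: B1 = {1, 5, 7}  B2 = {3, 5, 7}  B3 = {3, 4, 5}  B4 = {4, 5, 6}  B5 = {0, 5, 6}  B6 = {0, 2, 5}
Tree: B1–B2, B2–B3, B3–B4, B4–B5, B5–B6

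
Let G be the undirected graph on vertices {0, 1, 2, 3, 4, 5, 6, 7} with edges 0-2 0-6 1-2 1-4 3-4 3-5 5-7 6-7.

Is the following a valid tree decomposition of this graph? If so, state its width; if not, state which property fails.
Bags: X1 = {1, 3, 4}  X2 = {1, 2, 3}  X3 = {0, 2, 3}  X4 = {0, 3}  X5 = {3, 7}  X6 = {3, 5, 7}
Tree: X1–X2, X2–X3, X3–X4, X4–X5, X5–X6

A tree decomposition must satisfy three properties: every vertex lies in some bag; for every edge, both endpoints lie together in some bag; and for every vertex, the bags containing it form a connected subtree. Here vertex 6 appears in no bag, so the decomposition is invalid.

No — vertex 6 appears in no bag.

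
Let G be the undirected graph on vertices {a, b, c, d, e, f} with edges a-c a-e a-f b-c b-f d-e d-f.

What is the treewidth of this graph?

A width-2 tree decomposition is:
Bags: B1 = {a, b, c}  B2 = {a, b, f}  B3 = {a, e, f}  B4 = {d, e, f}
Tree: B1–B2, B2–B3, B3–B4
Each bag holds 3 vertices, so the decomposition has width 2, which upper-bounds the treewidth. The edges c–b–f–a–c form a cycle, so G is not a tree and its treewidth is at least 2. Therefore the treewidth is 2.

2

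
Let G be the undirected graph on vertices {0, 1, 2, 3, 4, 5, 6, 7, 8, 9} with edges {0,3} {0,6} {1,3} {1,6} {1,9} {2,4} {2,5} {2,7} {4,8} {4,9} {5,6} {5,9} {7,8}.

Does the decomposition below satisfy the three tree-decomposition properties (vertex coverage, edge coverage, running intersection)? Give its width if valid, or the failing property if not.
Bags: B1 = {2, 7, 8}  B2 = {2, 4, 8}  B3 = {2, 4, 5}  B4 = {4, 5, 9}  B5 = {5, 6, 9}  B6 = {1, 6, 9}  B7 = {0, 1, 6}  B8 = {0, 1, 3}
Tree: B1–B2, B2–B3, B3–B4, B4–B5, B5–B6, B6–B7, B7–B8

Yes; width 2.

Every vertex of G appears in some bag (union = {0, 1, 2, 3, 4, 5, 6, 7, 8, 9}); every edge is covered by a bag; and for each vertex v the set of bags containing v is connected in the bag tree. The decomposition is therefore valid. The largest bag has 3 vertices, so the width is 2.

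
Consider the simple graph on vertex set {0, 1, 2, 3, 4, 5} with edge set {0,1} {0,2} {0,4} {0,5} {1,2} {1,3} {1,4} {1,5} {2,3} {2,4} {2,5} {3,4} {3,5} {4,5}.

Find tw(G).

4

A width-4 tree decomposition is:
Bags: B1 = {0, 1, 2, 4, 5}  B2 = {1, 2, 3, 4, 5}
Tree: B1–B2
The largest bag has 5 vertices, giving width 4; this decomposition certifies tw(G) ≤ 4. For the lower bound, the 5 vertices {0, 1, 2, 4, 5} are pairwise adjacent, and any tree decomposition puts a clique entirely inside one bag — forcing width ≥ 4. The upper and lower bounds meet at 4, so that is the treewidth.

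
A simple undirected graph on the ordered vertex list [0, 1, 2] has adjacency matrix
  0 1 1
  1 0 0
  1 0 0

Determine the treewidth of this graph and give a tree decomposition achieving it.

Treewidth 1.
One such decomposition:
Bags: B1 = {0, 1}  B2 = {0, 2}
Tree: B1–B2

Each bag holds 2 vertices, so the decomposition has width 1, which upper-bounds the treewidth. Since G has at least one edge (e.g. 1–0), it is not an edgeless graph, so tw(G) ≥ 1. The upper and lower bounds meet at 1, so that is the treewidth.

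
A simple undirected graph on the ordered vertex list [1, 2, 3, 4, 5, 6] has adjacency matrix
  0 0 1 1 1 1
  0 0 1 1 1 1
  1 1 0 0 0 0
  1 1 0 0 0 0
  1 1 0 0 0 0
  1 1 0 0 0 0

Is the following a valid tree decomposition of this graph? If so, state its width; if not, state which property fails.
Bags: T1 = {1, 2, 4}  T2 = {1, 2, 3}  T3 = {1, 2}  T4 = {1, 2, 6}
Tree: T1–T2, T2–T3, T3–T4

A tree decomposition must satisfy three properties: every vertex lies in some bag; for every edge, both endpoints lie together in some bag; and for every vertex, the bags containing it form a connected subtree. Here vertex 5 appears in no bag, so the decomposition is invalid.

No — vertex 5 appears in no bag.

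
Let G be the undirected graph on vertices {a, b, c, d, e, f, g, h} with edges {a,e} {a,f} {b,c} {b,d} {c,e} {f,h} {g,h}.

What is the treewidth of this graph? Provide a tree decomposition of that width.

The largest bag has 2 vertices, giving width 1; this decomposition certifies tw(G) ≤ 1. Any graph with an edge has treewidth ≥ 1, and G has the edge d–b. Therefore the treewidth is 1.

Treewidth 1.
One such decomposition:
Bags: B1 = {b, d}  B2 = {b, c}  B3 = {c, e}  B4 = {a, e}  B5 = {a, f}  B6 = {f, h}  B7 = {g, h}
Tree: B1–B2, B2–B3, B3–B4, B4–B5, B5–B6, B6–B7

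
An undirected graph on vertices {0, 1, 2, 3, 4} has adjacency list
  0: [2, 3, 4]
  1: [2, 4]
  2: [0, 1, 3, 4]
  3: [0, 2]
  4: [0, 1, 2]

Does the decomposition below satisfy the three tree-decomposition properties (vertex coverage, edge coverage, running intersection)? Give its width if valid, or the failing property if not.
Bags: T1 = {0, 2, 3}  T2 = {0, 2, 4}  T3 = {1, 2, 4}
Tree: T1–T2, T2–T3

Every vertex of G appears in some bag (union = {0, 1, 2, 3, 4}); every edge is covered by a bag; and for each vertex v the set of bags containing v is connected in the bag tree. The decomposition is therefore valid. The largest bag has 3 vertices, so the width is 2.

Yes; width 2.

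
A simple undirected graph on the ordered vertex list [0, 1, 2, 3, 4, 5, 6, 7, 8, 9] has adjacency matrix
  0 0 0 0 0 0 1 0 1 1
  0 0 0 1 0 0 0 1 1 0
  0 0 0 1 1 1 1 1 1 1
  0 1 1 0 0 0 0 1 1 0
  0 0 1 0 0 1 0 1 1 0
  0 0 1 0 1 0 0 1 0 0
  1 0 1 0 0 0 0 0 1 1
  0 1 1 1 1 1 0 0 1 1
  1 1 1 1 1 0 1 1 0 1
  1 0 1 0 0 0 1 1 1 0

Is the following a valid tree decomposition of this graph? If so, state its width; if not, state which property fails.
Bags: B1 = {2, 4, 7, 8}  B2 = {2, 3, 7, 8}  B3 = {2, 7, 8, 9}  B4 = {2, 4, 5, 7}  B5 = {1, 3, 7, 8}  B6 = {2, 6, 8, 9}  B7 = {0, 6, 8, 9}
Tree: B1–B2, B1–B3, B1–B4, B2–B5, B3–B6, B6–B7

Yes; width 3.

Every vertex of G appears in some bag (union = {0, 1, 2, 3, 4, 5, 6, 7, 8, 9}); every edge is covered by a bag; and for each vertex v the set of bags containing v is connected in the bag tree. The decomposition is therefore valid. The largest bag has 4 vertices, so the width is 3.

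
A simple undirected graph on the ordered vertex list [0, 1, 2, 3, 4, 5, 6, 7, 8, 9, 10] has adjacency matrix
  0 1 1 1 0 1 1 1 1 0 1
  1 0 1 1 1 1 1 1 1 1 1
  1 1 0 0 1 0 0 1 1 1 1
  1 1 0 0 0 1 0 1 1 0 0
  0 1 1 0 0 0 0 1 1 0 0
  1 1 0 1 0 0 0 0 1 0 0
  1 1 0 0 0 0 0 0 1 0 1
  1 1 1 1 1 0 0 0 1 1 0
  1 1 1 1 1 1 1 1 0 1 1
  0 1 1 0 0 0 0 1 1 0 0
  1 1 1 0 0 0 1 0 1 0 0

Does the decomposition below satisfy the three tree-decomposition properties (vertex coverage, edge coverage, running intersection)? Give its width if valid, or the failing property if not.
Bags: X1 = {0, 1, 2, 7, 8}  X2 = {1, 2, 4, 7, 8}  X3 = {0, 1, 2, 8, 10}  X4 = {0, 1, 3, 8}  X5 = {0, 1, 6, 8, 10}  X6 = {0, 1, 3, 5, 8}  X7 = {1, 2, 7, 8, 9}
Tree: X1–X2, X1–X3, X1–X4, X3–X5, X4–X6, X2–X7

A tree decomposition must satisfy three properties: every vertex lies in some bag; for every edge, both endpoints lie together in some bag; and for every vertex, the bags containing it form a connected subtree. Here edge (7,3) lies in no bag, so the decomposition is invalid.

No — edge (7,3) lies in no bag.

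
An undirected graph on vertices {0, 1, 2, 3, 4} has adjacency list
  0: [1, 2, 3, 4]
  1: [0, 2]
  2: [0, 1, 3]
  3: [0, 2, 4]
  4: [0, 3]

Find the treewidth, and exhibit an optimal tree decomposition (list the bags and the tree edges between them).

Every bag has size at most 3, so the width is 3 − 1 = 2 and tw(G) ≤ 2. For the lower bound, the 3 vertices {0, 1, 2} are pairwise adjacent, and any tree decomposition puts a clique entirely inside one bag — forcing width ≥ 2. The upper and lower bounds meet at 2, so that is the treewidth.

Treewidth 2.
One optimal decomposition is:
Bags: B1 = {0, 2, 3}  B2 = {0, 1, 2}  B3 = {0, 3, 4}
Tree: B1–B2, B1–B3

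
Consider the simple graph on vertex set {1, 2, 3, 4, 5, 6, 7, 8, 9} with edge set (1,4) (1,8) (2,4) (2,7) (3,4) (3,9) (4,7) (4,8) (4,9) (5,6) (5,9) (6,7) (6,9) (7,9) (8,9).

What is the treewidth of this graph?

2

A width-2 tree decomposition is:
Bags: B1 = {4, 7, 9}  B2 = {4, 8, 9}  B3 = {2, 4, 7}  B4 = {1, 4, 8}  B5 = {3, 4, 9}  B6 = {6, 7, 9}  B7 = {5, 6, 9}
Tree: B1–B2, B1–B3, B2–B4, B1–B5, B1–B6, B6–B7
The largest bag has 3 vertices, giving width 2; this decomposition certifies tw(G) ≤ 2. For the lower bound, the 3 vertices {1, 4, 8} are pairwise adjacent, and any tree decomposition puts a clique entirely inside one bag — forcing width ≥ 2. Therefore the treewidth is 2.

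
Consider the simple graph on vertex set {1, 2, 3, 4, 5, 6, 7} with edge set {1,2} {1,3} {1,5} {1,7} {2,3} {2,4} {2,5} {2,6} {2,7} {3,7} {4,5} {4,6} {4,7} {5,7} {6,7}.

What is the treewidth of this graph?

3

A width-3 tree decomposition is:
Bags: B1 = {1, 2, 5, 7}  B2 = {1, 2, 3, 7}  B3 = {2, 4, 5, 7}  B4 = {2, 4, 6, 7}
Tree: B1–B2, B1–B3, B3–B4
The largest bag has 4 vertices, giving width 3; this decomposition certifies tw(G) ≤ 3. Conversely, {1, 2, 3, 7} is a clique of size 4, and the vertices of any clique must share a bag in every tree decomposition; so some bag has ≥ 4 vertices and tw(G) ≥ 3. The upper and lower bounds meet at 3, so that is the treewidth.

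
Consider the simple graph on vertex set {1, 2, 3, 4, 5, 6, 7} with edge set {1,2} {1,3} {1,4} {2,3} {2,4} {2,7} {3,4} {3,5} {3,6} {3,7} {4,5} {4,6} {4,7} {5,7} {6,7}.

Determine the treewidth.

3

A width-3 tree decomposition is:
Bags: B1 = {3, 4, 5, 7}  B2 = {2, 3, 4, 7}  B3 = {3, 4, 6, 7}  B4 = {1, 2, 3, 4}
Tree: B1–B2, B2–B3, B2–B4
The largest bag has 4 vertices, giving width 3; this decomposition certifies tw(G) ≤ 3. For the lower bound, the 4 vertices {1, 2, 3, 4} are pairwise adjacent, and any tree decomposition puts a clique entirely inside one bag — forcing width ≥ 3. Combining the bounds, tw(G) = 3.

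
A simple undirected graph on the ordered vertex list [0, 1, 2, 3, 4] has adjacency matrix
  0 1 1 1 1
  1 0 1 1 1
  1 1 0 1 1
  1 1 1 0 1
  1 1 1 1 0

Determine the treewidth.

4

A width-4 tree decomposition is:
Bags: B1 = {0, 1, 2, 3, 4}
Tree: (single bag)
With just one bag of size 5, the width is 5 − 1 = 4, so tw(G) ≤ 4. For the lower bound, the 5 vertices {0, 1, 2, 3, 4} are pairwise adjacent, and any tree decomposition puts a clique entirely inside one bag — forcing width ≥ 4. Therefore the treewidth is 4.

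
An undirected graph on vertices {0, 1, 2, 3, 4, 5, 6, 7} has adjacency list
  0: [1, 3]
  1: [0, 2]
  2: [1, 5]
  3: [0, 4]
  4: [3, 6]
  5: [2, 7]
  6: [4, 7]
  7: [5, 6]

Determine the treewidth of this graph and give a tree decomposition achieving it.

Treewidth 2.
Bags: B1 = {3, 4, 6}  B2 = {3, 6, 7}  B3 = {3, 5, 7}  B4 = {2, 3, 5}  B5 = {1, 2, 3}  B6 = {0, 1, 3}
Tree: B1–B2, B2–B3, B3–B4, B4–B5, B5–B6

Every bag has size at most 3, so the width is 3 − 1 = 2 and tw(G) ≤ 2. Since 3–4–6–7–5–2–1–0–3 is a cycle in G, G is not acyclic. Forests are exactly the graphs of treewidth ≤ 1, so tw(G) ≥ 2. Combining the bounds, tw(G) = 2.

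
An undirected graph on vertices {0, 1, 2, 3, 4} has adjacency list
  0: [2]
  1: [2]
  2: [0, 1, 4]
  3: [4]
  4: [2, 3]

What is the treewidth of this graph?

A width-1 tree decomposition is:
Bags: B1 = {2, 4}  B2 = {1, 2}  B3 = {0, 2}  B4 = {3, 4}
Tree: B1–B2, B2–B3, B1–B4
The largest bag has 2 vertices, giving width 1; this decomposition certifies tw(G) ≤ 1. G has an edge, so its treewidth is at least 1. Combining the bounds, tw(G) = 1.

1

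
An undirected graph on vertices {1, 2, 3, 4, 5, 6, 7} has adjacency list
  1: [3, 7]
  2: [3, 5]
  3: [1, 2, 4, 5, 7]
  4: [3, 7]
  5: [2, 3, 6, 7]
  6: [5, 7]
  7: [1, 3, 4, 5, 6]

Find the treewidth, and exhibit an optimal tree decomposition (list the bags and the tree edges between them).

Treewidth 2.
One such decomposition:
Bags: B1 = {3, 5, 7}  B2 = {1, 3, 7}  B3 = {3, 4, 7}  B4 = {2, 3, 5}  B5 = {5, 6, 7}
Tree: B1–B2, B1–B3, B1–B4, B1–B5

The largest bag has 3 vertices, giving width 2; this decomposition certifies tw(G) ≤ 2. For the lower bound, the 3 vertices {2, 3, 5} are pairwise adjacent, and any tree decomposition puts a clique entirely inside one bag — forcing width ≥ 2. Hence tw(G) = 2 exactly.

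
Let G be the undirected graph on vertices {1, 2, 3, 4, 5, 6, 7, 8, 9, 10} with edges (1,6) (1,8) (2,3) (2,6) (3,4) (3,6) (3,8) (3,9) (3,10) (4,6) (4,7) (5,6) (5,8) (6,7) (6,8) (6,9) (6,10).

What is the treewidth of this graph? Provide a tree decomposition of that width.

Each bag holds 3 vertices, so the decomposition has width 2, which upper-bounds the treewidth. For the lower bound, the 3 vertices {1, 6, 8} are pairwise adjacent, and any tree decomposition puts a clique entirely inside one bag — forcing width ≥ 2. Hence tw(G) = 2 exactly.

Treewidth 2.
Bags: B1 = {3, 4, 6}  B2 = {3, 6, 9}  B3 = {3, 6, 8}  B4 = {3, 6, 10}  B5 = {5, 6, 8}  B6 = {1, 6, 8}  B7 = {2, 3, 6}  B8 = {4, 6, 7}
Tree: B1–B2, B1–B3, B3–B4, B3–B5, B5–B6, B4–B7, B1–B8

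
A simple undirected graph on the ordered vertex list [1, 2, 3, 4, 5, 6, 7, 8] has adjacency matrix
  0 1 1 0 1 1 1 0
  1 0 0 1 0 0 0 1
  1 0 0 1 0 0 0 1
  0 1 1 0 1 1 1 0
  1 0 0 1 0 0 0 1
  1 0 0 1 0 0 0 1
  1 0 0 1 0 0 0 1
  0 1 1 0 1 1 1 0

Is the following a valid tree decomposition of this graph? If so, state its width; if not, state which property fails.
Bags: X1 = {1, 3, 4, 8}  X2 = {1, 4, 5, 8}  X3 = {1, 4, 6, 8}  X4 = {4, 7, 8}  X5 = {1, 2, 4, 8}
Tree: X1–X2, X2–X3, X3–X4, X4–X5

A tree decomposition must satisfy three properties: every vertex lies in some bag; for every edge, both endpoints lie together in some bag; and for every vertex, the bags containing it form a connected subtree. Here edge (1,7) lies in no bag, so the decomposition is invalid.

No — edge (1,7) lies in no bag.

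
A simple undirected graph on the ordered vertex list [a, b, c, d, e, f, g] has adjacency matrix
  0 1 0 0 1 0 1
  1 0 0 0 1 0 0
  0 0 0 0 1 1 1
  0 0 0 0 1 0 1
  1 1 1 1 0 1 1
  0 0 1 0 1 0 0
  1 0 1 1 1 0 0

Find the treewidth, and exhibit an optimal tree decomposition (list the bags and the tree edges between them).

Treewidth 2.
One optimal decomposition is:
Bags: B1 = {a, e, g}  B2 = {a, b, e}  B3 = {d, e, g}  B4 = {c, e, g}  B5 = {c, e, f}
Tree: B1–B2, B1–B3, B1–B4, B4–B5

The largest bag has 3 vertices, giving width 2; this decomposition certifies tw(G) ≤ 2. On the other hand G contains the 3-clique {d, e, g}. A clique must lie in a single bag of any decomposition, so no decomposition can have width below 2. The upper and lower bounds meet at 2, so that is the treewidth.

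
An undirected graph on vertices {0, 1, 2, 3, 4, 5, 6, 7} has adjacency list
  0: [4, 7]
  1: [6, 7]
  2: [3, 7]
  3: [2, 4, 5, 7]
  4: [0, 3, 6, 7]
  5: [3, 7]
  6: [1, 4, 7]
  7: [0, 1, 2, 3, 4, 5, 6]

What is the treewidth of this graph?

2

A width-2 tree decomposition is:
Bags: B1 = {2, 3, 7}  B2 = {3, 4, 7}  B3 = {4, 6, 7}  B4 = {3, 5, 7}  B5 = {0, 4, 7}  B6 = {1, 6, 7}
Tree: B1–B2, B2–B3, B1–B4, B2–B5, B3–B6
Each bag holds 3 vertices, so the decomposition has width 2, which upper-bounds the treewidth. Conversely, {0, 4, 7} is a clique of size 3, and the vertices of any clique must share a bag in every tree decomposition; so some bag has ≥ 3 vertices and tw(G) ≥ 2. Therefore the treewidth is 2.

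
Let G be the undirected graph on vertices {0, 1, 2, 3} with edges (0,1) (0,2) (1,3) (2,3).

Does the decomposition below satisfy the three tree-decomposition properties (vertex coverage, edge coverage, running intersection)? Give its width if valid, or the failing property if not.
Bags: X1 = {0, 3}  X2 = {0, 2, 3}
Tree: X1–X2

A tree decomposition must satisfy three properties: every vertex lies in some bag; for every edge, both endpoints lie together in some bag; and for every vertex, the bags containing it form a connected subtree. Here vertex 1 appears in no bag, so the decomposition is invalid.

No — vertex 1 appears in no bag.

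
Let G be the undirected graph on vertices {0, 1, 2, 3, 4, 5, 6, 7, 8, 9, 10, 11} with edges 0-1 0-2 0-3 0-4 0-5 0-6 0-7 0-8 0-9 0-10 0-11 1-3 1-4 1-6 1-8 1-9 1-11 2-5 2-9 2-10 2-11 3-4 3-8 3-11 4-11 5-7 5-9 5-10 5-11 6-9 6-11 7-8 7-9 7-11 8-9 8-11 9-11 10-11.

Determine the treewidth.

A width-4 tree decomposition is:
Bags: B1 = {0, 1, 8, 9, 11}  B2 = {0, 7, 8, 9, 11}  B3 = {0, 1, 3, 8, 11}  B4 = {0, 5, 7, 9, 11}  B5 = {0, 1, 6, 9, 11}  B6 = {0, 1, 3, 4, 11}  B7 = {0, 2, 5, 9, 11}  B8 = {0, 2, 5, 10, 11}
Tree: B1–B2, B1–B3, B2–B4, B1–B5, B3–B6, B4–B7, B7–B8
Each bag holds 5 vertices, so the decomposition has width 4, which upper-bounds the treewidth. For the lower bound, the 5 vertices {0, 1, 8, 9, 11} are pairwise adjacent, and any tree decomposition puts a clique entirely inside one bag — forcing width ≥ 4. Therefore the treewidth is 4.

4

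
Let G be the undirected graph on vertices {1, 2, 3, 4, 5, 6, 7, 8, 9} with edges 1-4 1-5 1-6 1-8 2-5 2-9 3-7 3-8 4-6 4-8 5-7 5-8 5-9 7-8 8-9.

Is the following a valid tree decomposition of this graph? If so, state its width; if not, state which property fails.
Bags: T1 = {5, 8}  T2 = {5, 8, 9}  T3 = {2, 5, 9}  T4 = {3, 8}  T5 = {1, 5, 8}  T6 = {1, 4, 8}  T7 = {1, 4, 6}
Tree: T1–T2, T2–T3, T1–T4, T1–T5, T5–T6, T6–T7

A tree decomposition must satisfy three properties: every vertex lies in some bag; for every edge, both endpoints lie together in some bag; and for every vertex, the bags containing it form a connected subtree. Here vertex 7 appears in no bag, so the decomposition is invalid.

No — vertex 7 appears in no bag.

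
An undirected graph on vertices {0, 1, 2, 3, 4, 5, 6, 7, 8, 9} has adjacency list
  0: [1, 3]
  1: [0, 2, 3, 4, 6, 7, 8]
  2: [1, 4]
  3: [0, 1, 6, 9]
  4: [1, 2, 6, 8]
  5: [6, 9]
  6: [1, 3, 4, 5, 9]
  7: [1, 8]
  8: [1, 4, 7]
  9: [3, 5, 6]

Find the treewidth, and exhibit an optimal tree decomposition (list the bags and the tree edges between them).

Each bag holds 3 vertices, so the decomposition has width 2, which upper-bounds the treewidth. Conversely, {0, 1, 3} is a clique of size 3, and the vertices of any clique must share a bag in every tree decomposition; so some bag has ≥ 3 vertices and tw(G) ≥ 2. Combining the bounds, tw(G) = 2.

Treewidth 2.
One such decomposition:
Bags: B1 = {1, 4, 8}  B2 = {1, 4, 6}  B3 = {1, 2, 4}  B4 = {1, 3, 6}  B5 = {3, 6, 9}  B6 = {5, 6, 9}  B7 = {0, 1, 3}  B8 = {1, 7, 8}
Tree: B1–B2, B2–B3, B2–B4, B4–B5, B5–B6, B4–B7, B1–B8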